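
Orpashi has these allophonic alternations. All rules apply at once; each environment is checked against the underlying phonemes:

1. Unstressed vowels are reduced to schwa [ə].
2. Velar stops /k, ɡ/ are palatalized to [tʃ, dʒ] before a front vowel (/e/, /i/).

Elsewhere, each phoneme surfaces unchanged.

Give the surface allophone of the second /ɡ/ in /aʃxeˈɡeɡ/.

/ɡ/ (word-final) is in the target of rule 2 but the environment (before a front vowel) is not met → [ɡ].

[ɡ]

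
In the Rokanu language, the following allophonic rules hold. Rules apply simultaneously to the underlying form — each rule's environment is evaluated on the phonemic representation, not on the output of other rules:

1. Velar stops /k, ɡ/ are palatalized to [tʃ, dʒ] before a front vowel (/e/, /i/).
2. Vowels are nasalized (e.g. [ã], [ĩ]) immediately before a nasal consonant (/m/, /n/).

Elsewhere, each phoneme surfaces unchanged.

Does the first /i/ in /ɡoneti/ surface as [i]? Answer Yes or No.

Yes

/i/ (word-final) is in the target of rule 2 but the environment (before a nasal consonant) is not met → [i].
The actual realization is [i], which matches [i].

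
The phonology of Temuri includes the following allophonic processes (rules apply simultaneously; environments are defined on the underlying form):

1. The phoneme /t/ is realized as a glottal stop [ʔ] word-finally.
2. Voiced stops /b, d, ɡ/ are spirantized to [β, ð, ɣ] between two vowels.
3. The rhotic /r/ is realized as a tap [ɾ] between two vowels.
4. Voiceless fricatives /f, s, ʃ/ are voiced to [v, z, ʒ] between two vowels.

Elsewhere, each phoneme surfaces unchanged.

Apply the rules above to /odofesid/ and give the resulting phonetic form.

[oðovezid]

/o/ (word-initial): no rule targets it → [o].
Rule 2 applies to /d/ (between /o/ and /o/: between two vowels) → [ð].
/o/ (between /d/ and /f/) is unaffected → [o].
/f/ (between /o/ and /e/): between two vowels, so rule 4 applies → [v].
/e/ (between /f/ and /s/) is unaffected → [e].
/s/ (between /e/ and /i/) occurs between two vowels → [z] by rule 4.
/i/ stays [i].
/d/ — word-final; rule 2 does not apply here → [d].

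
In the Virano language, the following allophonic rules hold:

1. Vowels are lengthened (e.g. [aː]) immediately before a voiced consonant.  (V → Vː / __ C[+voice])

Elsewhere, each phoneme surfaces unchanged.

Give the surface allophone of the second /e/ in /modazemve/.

[e]

/e/ (word-final) is in the target of rule 1 but the environment (before a voiced consonant) is not met → [e].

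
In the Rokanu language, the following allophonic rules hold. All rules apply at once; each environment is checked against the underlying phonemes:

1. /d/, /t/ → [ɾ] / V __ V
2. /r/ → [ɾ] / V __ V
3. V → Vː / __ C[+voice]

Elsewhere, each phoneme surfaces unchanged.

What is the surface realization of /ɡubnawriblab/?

/ɡ/ — not in any rule's target class → [ɡ].
Rule 3 applies to /u/ (between /ɡ/ and /b/: before a voiced consonant) → [uː].
/b/ (between /u/ and /n/): no rule targets it → [b].
/n/ stays [n].
/a/ (between /n/ and /w/): before a voiced consonant, so rule 3 applies → [aː].
/w/ (between /a/ and /r/) is unaffected → [w].
/r/ — between /w/ and /i/; rule 2 does not apply here → [r].
/i/ — between /r/ and /b/, before a voiced consonant — surfaces as [iː] (rule 3).
/b/ — not in any rule's target class → [b].
/l/ stays [l].
/a/ (between /l/ and /b/): before a voiced consonant, so rule 3 applies → [aː].
/b/ (word-final): no rule targets it → [b].

[ɡuːbnaːwriːblaːb]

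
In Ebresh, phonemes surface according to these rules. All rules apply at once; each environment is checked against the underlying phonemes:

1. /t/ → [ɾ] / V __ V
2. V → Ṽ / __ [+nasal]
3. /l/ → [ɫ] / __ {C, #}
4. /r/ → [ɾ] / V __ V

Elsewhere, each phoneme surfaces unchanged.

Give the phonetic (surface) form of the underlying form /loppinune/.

/l/ (word-initial) is in the target of rule 3 but the environment (word-finally or immediately before a consonant) is not met → [l].
/o/ — between /l/ and /p/; rule 2 does not apply here → [o].
/p/ (between /o/ and /p/) is unaffected → [p].
/p/ (between /p/ and /i/): no rule targets it → [p].
/i/ meets the environment for rule 2 (before a nasal consonant) → [ĩ].
/n/ stays [n].
/u/ meets the environment for rule 2 (before a nasal consonant) → [ũ].
/n/ stays [n].
/e/ (word-final): rule 2 targets it, but not before a nasal consonant → unchanged [e].

[loppĩnũne]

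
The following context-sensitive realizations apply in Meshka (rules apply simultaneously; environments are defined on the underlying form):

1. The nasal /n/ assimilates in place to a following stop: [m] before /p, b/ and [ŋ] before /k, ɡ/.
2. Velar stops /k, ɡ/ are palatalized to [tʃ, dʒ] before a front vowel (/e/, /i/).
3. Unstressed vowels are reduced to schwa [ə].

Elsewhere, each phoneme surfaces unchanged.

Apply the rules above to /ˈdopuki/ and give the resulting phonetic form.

[ˈdopətʃə]

/o/ (between /d/ and /p/) is in the target of rule 3 but the environment (in an unstressed syllable) is not met → [o].
/u/ (between /p/ and /k/): in an unstressed syllable, so rule 3 applies → [ə].
/k/ meets the environment for rule 2 (before a front vowel) → [tʃ].
/i/ (word-final): in an unstressed syllable, so rule 3 applies → [ə].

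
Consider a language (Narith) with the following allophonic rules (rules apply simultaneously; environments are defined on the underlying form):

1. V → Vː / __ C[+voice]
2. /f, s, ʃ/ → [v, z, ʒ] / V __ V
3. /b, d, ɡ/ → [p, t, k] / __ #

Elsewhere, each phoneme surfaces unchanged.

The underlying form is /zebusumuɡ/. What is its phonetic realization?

[zeːbuzuːmuːk]

/z/ — not in any rule's target class → [z].
Rule 1 applies to /e/ (between /z/ and /b/: before a voiced consonant) → [eː].
/b/ — between /e/ and /u/; rule 3 does not apply here → [b].
/u/ (between /b/ and /s/) fails the environment for rule 1, so it stays [u].
/s/ meets the environment for rule 2 (between two vowels) → [z].
Rule 1 applies to /u/ (between /s/ and /m/: before a voiced consonant) → [uː].
/m/ stays [m].
/u/ — between /m/ and /ɡ/, before a voiced consonant — surfaces as [uː] (rule 1).
/ɡ/ — word-final, word-finally — surfaces as [k] (rule 3).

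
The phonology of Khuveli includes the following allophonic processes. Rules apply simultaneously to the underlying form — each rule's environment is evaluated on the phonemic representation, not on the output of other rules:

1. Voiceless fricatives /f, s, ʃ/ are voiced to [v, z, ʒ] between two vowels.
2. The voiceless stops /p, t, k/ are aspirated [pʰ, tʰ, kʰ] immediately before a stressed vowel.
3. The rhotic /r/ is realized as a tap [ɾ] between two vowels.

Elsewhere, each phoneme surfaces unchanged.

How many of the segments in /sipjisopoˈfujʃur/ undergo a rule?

2

Segments that undergo a rule: /s/ → [z] (rule 1); /f/ → [v] (rule 1).
All other segments surface unchanged.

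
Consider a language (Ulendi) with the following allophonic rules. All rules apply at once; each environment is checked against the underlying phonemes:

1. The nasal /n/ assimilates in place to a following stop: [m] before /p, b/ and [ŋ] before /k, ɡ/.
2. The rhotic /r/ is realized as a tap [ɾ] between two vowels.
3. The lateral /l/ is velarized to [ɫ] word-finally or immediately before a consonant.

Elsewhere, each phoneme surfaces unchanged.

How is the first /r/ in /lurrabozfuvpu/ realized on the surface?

[r]

/r/ (between /u/ and /r/): rule 2 targets it, but not between two vowels → unchanged [r].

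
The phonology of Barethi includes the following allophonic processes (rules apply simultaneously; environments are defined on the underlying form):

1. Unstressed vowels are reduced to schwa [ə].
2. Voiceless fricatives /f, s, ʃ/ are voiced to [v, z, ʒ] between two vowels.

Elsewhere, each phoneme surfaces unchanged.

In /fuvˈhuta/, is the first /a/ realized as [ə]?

/a/ (word-final): in an unstressed syllable, so rule 1 applies → [ə].
The actual realization is [ə], which matches [ə].

Yes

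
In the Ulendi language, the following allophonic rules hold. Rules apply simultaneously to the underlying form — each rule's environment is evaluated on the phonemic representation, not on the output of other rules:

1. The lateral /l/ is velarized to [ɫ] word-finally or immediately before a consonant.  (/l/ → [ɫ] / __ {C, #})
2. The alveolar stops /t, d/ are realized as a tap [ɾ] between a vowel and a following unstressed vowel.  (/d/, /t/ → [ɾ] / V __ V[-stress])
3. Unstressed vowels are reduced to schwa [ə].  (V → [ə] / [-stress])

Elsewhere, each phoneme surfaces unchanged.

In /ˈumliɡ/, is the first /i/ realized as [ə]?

Yes

/i/ (between /l/ and /ɡ/): in an unstressed syllable, so rule 3 applies → [ə].
The actual realization is [ə], which matches [ə].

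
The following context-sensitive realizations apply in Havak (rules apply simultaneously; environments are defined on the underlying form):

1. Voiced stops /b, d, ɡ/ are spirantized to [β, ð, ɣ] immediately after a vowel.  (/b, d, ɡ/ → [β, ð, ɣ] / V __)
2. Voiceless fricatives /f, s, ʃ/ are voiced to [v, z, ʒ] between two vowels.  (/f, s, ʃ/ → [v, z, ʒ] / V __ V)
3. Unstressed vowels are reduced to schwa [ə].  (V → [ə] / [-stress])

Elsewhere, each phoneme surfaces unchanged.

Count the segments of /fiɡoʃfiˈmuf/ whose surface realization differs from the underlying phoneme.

Segments that undergo a rule: /i/ → [ə] (rule 3); /ɡ/ → [ɣ] (rule 1); /o/ → [ə] (rule 3); /i/ → [ə] (rule 3).
All other segments surface unchanged.

4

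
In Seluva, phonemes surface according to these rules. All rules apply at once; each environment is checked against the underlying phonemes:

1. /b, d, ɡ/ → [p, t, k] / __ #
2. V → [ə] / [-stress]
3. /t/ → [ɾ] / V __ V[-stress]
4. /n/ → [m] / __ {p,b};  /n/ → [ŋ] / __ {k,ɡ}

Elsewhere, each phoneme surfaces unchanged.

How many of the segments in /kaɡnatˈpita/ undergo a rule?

4

Segments that undergo a rule: /a/ → [ə] (rule 2); /a/ → [ə] (rule 2); /t/ → [ɾ] (rule 3); /a/ → [ə] (rule 2).
All other segments surface unchanged.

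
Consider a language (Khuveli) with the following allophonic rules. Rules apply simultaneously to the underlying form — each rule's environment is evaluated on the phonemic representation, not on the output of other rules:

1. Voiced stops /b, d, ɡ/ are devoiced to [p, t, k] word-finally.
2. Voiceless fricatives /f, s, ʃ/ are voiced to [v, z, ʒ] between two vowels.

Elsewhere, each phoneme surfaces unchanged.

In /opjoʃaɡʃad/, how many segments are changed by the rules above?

2

Segments that undergo a rule: /ʃ/ → [ʒ] (rule 2); /d/ → [t] (rule 1).
All other segments surface unchanged.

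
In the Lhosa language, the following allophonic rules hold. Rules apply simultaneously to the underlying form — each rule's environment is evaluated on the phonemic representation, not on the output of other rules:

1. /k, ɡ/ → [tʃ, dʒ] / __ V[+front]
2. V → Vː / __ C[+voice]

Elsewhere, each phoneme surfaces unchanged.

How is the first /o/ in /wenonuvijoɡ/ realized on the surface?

/o/ meets the environment for rule 2 (before a voiced consonant) → [oː].

[oː]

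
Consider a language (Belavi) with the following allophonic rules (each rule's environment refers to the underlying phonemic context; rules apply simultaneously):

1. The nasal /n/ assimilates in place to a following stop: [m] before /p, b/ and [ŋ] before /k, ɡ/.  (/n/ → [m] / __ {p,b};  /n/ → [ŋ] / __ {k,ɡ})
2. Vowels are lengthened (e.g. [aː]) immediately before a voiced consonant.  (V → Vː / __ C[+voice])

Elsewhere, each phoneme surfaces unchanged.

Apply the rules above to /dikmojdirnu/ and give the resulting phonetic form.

[dikmoːjdiːrnu]

/d/ (word-initial) is unaffected → [d].
/i/ (between /d/ and /k/): rule 2 targets it, but not before a voiced consonant → unchanged [i].
/k/ stays [k].
/m/ — not in any rule's target class → [m].
/o/ meets the environment for rule 2 (before a voiced consonant) → [oː].
/j/ — not in any rule's target class → [j].
/d/ — not in any rule's target class → [d].
/i/ (between /d/ and /r/) occurs before a voiced consonant → [iː] by rule 2.
/r/ (between /i/ and /n/) is unaffected → [r].
/n/ (between /r/ and /u/) fails the environment for rule 1, so it stays [n].
/u/ (word-final) is in the target of rule 2 but the environment (before a voiced consonant) is not met → [u].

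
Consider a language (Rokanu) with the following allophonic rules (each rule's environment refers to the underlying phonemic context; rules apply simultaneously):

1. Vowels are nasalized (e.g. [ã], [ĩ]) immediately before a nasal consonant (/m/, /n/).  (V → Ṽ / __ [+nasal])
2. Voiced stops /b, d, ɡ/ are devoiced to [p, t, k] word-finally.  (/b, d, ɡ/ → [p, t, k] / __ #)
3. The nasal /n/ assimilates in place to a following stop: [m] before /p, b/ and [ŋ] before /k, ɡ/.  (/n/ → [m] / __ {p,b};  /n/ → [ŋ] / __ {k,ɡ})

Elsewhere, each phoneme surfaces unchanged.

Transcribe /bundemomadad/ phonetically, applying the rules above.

[bũndẽmõmadat]

/b/ (word-initial): rule 2 targets it, but not word-finally → unchanged [b].
Rule 1 applies to /u/ (between /b/ and /n/: before a nasal consonant) → [ũ].
/n/ — between /u/ and /d/; rule 3 does not apply here → [n].
/d/ — between /n/ and /e/; rule 2 does not apply here → [d].
/e/ (between /d/ and /m/) occurs before a nasal consonant → [ẽ] by rule 1.
/o/ (between /m/ and /m/): before a nasal consonant, so rule 1 applies → [õ].
/a/ (between /m/ and /d/) fails the environment for rule 1, so it stays [a].
/d/ (between /a/ and /a/) fails the environment for rule 2, so it stays [d].
/a/ (between /d/ and /d/) is in the target of rule 1 but the environment (before a nasal consonant) is not met → [a].
/d/ (word-final): word-finally, so rule 2 applies → [t].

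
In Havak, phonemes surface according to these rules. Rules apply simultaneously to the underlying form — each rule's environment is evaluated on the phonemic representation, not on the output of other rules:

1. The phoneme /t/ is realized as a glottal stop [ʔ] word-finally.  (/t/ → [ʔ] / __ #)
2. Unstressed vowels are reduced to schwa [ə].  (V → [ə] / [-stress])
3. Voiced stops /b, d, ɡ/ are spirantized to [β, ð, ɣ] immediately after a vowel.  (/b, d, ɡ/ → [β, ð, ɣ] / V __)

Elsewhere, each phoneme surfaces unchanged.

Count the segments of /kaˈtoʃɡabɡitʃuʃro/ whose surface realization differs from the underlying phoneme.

6

Segments that undergo a rule: /a/ → [ə] (rule 2); /a/ → [ə] (rule 2); /b/ → [β] (rule 3); /i/ → [ə] (rule 2); /u/ → [ə] (rule 2); /o/ → [ə] (rule 2).
All other segments surface unchanged.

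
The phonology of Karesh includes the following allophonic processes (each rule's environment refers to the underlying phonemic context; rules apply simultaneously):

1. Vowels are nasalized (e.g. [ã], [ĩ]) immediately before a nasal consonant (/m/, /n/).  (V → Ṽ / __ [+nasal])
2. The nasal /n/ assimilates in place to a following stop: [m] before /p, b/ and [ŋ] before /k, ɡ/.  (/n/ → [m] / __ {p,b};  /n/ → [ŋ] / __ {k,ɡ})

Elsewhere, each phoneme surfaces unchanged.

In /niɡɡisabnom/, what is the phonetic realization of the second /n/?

/n/ (between /b/ and /o/) is in the target of rule 2 but the environment (before a labial or velar stop) is not met → [n].

[n]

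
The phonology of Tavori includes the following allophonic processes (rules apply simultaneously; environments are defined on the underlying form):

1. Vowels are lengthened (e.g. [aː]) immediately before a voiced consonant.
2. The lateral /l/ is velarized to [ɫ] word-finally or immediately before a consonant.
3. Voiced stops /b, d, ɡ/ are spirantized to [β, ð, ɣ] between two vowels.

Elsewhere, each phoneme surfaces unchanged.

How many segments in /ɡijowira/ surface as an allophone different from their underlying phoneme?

3

Segments that undergo a rule: /i/ → [iː] (rule 1); /o/ → [oː] (rule 1); /i/ → [iː] (rule 1).
All other segments surface unchanged.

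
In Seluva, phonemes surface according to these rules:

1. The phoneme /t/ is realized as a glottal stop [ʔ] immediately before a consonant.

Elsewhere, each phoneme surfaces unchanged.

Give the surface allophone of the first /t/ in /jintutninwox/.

/t/ — between /n/ and /u/; rule 1 does not apply here → [t].

[t]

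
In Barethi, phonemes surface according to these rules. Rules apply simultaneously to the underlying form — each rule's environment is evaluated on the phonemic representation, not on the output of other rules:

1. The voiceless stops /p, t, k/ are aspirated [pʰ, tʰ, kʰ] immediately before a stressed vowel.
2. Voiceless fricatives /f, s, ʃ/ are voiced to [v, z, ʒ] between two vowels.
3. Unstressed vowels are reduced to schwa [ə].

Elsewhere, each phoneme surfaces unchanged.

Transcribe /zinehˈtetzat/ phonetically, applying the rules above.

[zənəhˈtʰetzət]

/z/ (word-initial): no rule targets it → [z].
Rule 3 applies to /i/ (between /z/ and /n/: in an unstressed syllable) → [ə].
/n/ — not in any rule's target class → [n].
Rule 3 applies to /e/ (between /n/ and /h/: in an unstressed syllable) → [ə].
/h/ — not in any rule's target class → [h].
/t/ — between /h/ and /e/, immediately before a stressed vowel — surfaces as [tʰ] (rule 1).
/e/ (between /t/ and /t/) is in the target of rule 3 but the environment (in an unstressed syllable) is not met → [e].
/t/ (between /e/ and /z/): rule 1 targets it, but not immediately before a stressed vowel → unchanged [t].
/z/ (between /t/ and /a/) is unaffected → [z].
Rule 3 applies to /a/ (between /z/ and /t/: in an unstressed syllable) → [ə].
/t/ (word-final): rule 1 targets it, but not immediately before a stressed vowel → unchanged [t].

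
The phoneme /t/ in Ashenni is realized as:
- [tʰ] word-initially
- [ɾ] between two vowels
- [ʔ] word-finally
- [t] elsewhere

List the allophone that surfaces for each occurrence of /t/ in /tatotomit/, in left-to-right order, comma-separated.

Occurrence 1 (position 1): word-initially → [tʰ].
Occurrence 2 (position 3): between two vowels → [ɾ].
Occurrence 3 (position 5): between two vowels → [ɾ].
Occurrence 4 (position 9): word-finally → [ʔ].

[tʰ], [ɾ], [ɾ], [ʔ]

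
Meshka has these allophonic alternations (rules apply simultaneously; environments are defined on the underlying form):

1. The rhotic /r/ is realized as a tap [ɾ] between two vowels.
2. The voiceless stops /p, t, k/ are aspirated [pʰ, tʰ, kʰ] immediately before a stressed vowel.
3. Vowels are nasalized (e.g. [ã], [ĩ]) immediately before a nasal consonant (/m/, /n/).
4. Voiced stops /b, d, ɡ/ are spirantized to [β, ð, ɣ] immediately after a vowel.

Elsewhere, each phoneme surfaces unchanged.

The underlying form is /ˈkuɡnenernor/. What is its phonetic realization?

/k/ — word-initial, immediately before a stressed vowel — surfaces as [kʰ] (rule 2).
/u/ — between /k/ and /ɡ/; rule 3 does not apply here → [u].
/ɡ/ meets the environment for rule 4 (immediately after a vowel) → [ɣ].
/n/ (between /ɡ/ and /e/) is unaffected → [n].
/e/ meets the environment for rule 3 (before a nasal consonant) → [ẽ].
/n/ — not in any rule's target class → [n].
/e/ (between /n/ and /r/) is in the target of rule 3 but the environment (before a nasal consonant) is not met → [e].
/r/ (between /e/ and /n/) is in the target of rule 1 but the environment (between two vowels) is not met → [r].
/n/ (between /r/ and /o/): no rule targets it → [n].
/o/ (between /n/ and /r/): rule 3 targets it, but not before a nasal consonant → unchanged [o].
/r/ (word-final): rule 1 targets it, but not between two vowels → unchanged [r].

[ˈkʰuɣnẽnernor]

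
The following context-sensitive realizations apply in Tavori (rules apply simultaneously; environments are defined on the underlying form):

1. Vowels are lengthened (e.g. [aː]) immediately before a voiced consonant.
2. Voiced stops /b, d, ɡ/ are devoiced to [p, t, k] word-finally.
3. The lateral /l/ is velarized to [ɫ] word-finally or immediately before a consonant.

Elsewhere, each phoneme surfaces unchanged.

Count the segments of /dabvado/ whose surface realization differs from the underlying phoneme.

2

Segments that undergo a rule: /a/ → [aː] (rule 1); /a/ → [aː] (rule 1).
All other segments surface unchanged.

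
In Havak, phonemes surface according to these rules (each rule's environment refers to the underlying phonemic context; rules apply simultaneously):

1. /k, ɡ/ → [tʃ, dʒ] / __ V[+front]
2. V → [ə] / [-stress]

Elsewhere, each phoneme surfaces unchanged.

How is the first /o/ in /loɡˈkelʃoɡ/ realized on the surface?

Rule 2 applies to /o/ (between /l/ and /ɡ/: in an unstressed syllable) → [ə].

[ə]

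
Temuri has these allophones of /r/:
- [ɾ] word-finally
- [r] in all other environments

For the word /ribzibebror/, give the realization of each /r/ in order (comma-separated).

[r], [r], [ɾ]

Occurrence 1 (position 1): no conditioning environment matches → elsewhere allophone [r].
Occurrence 2 (position 9): no conditioning environment matches → elsewhere allophone [r].
Occurrence 3 (position 11): word-finally → [ɾ].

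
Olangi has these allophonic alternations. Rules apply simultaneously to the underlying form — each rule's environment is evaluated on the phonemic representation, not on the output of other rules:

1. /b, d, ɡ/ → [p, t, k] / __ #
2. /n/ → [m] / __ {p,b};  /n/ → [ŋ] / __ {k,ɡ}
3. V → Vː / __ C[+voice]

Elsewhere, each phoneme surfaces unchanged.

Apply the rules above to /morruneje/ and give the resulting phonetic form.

/m/ stays [m].
/o/ (between /m/ and /r/): before a voiced consonant, so rule 3 applies → [oː].
/r/ — not in any rule's target class → [r].
/r/ (between /r/ and /u/) is unaffected → [r].
/u/ — between /r/ and /n/, before a voiced consonant — surfaces as [uː] (rule 3).
/n/ — between /u/ and /e/; rule 2 does not apply here → [n].
/e/ (between /n/ and /j/) occurs before a voiced consonant → [eː] by rule 3.
/j/ — not in any rule's target class → [j].
/e/ (word-final): rule 3 targets it, but not before a voiced consonant → unchanged [e].

[moːrruːneːje]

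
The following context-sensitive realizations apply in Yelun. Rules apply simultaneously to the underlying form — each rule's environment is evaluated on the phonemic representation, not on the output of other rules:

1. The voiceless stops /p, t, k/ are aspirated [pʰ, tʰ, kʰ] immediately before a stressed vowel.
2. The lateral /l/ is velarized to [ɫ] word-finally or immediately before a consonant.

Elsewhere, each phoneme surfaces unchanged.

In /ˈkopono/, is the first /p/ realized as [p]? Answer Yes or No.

/p/ — between /o/ and /o/; rule 1 does not apply here → [p].
The actual realization is [p], which matches [p].

Yes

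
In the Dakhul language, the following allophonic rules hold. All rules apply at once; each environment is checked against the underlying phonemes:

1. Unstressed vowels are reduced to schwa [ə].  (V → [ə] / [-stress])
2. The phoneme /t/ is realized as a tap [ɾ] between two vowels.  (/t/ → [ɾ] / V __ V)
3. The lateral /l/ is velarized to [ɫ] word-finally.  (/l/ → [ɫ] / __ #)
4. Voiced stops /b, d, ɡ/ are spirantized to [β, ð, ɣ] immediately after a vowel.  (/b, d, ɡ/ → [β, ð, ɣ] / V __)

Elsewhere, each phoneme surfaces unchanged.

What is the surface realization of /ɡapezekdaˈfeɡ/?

[ɡəpəzəkdəˈfeɣ]

/ɡ/ (word-initial): rule 4 targets it, but not immediately after a vowel → unchanged [ɡ].
Rule 1 applies to /a/ (between /ɡ/ and /p/: in an unstressed syllable) → [ə].
/p/ stays [p].
/e/ (between /p/ and /z/): in an unstressed syllable, so rule 1 applies → [ə].
/z/ — not in any rule's target class → [z].
Rule 1 applies to /e/ (between /z/ and /k/: in an unstressed syllable) → [ə].
/k/ stays [k].
/d/ (between /k/ and /a/) is in the target of rule 4 but the environment (immediately after a vowel) is not met → [d].
/a/ meets the environment for rule 1 (in an unstressed syllable) → [ə].
/f/ stays [f].
/e/ — between /f/ and /ɡ/; rule 1 does not apply here → [e].
Rule 4 applies to /ɡ/ (word-final: immediately after a vowel) → [ɣ].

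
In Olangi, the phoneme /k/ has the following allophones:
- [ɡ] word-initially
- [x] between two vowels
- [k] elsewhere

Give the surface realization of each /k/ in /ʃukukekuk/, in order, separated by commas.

[x], [x], [x], [k]

Occurrence 1 (position 3): between two vowels → [x].
Occurrence 2 (position 5): between two vowels → [x].
Occurrence 3 (position 7): between two vowels → [x].
Occurrence 4 (position 9): no conditioning environment matches → elsewhere allophone [k].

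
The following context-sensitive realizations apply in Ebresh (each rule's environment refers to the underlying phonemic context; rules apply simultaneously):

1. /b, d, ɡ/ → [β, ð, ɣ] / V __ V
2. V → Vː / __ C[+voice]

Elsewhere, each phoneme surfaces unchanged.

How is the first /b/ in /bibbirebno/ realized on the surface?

/b/ (word-initial) is in the target of rule 1 but the environment (between two vowels) is not met → [b].

[b]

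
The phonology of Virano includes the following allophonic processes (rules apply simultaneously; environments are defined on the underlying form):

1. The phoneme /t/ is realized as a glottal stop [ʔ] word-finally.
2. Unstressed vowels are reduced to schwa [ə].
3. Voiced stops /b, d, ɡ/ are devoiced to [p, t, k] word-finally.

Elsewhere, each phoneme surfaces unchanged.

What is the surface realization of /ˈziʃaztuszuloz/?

[ˈziʃəztəszələz]

/z/ stays [z].
/i/ (between /z/ and /ʃ/) is in the target of rule 2 but the environment (in an unstressed syllable) is not met → [i].
/ʃ/ stays [ʃ].
/a/ meets the environment for rule 2 (in an unstressed syllable) → [ə].
/z/ (between /a/ and /t/): no rule targets it → [z].
/t/ (between /z/ and /u/) fails the environment for rule 1, so it stays [t].
/u/ (between /t/ and /s/): in an unstressed syllable, so rule 2 applies → [ə].
/s/ — not in any rule's target class → [s].
/z/ — not in any rule's target class → [z].
/u/ (between /z/ and /l/) occurs in an unstressed syllable → [ə] by rule 2.
/l/ (between /u/ and /o/): no rule targets it → [l].
/o/ (between /l/ and /z/): in an unstressed syllable, so rule 2 applies → [ə].
/z/ (word-final) is unaffected → [z].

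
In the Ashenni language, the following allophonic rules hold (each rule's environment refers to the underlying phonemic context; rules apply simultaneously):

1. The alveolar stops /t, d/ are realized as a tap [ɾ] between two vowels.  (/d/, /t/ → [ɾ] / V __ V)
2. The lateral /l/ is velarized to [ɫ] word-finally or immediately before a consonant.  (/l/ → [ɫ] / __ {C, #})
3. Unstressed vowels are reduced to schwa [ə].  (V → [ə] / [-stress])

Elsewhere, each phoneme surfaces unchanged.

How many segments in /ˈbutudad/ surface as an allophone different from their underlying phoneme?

4

Segments that undergo a rule: /t/ → [ɾ] (rule 1); /u/ → [ə] (rule 3); /d/ → [ɾ] (rule 1); /a/ → [ə] (rule 3).
All other segments surface unchanged.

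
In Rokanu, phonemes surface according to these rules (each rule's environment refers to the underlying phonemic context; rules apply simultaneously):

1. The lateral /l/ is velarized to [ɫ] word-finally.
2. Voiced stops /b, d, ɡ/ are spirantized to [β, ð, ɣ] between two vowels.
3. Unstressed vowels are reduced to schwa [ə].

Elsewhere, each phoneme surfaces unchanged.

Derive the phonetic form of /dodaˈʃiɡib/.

/d/ (word-initial) is in the target of rule 2 but the environment (between two vowels) is not met → [d].
/o/ — between /d/ and /d/, in an unstressed syllable — surfaces as [ə] (rule 3).
/d/ meets the environment for rule 2 (between two vowels) → [ð].
/a/ meets the environment for rule 3 (in an unstressed syllable) → [ə].
/ʃ/ (between /a/ and /i/) is unaffected → [ʃ].
/i/ — between /ʃ/ and /ɡ/; rule 3 does not apply here → [i].
/ɡ/ (between /i/ and /i/): between two vowels, so rule 2 applies → [ɣ].
/i/ (between /ɡ/ and /b/) occurs in an unstressed syllable → [ə] by rule 3.
/b/ (word-final) is in the target of rule 2 but the environment (between two vowels) is not met → [b].

[dəðəˈʃiɣəb]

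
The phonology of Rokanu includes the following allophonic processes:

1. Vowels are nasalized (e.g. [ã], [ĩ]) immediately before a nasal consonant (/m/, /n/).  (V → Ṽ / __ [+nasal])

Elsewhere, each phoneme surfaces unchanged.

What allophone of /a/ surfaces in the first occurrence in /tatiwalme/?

[a]

/a/ (between /t/ and /t/) fails the environment for rule 1, so it stays [a].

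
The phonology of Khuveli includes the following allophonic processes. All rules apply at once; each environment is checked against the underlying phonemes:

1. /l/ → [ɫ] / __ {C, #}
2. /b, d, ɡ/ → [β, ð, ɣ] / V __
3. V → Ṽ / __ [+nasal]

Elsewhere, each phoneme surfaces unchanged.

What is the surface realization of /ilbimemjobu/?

/i/ (word-initial) is in the target of rule 3 but the environment (before a nasal consonant) is not met → [i].
/l/ — between /i/ and /b/, word-finally or immediately before a consonant — surfaces as [ɫ] (rule 1).
/b/ (between /l/ and /i/) is in the target of rule 2 but the environment (immediately after a vowel) is not met → [b].
/i/ (between /b/ and /m/) occurs before a nasal consonant → [ĩ] by rule 3.
/m/ stays [m].
/e/ (between /m/ and /m/) occurs before a nasal consonant → [ẽ] by rule 3.
/m/ (between /e/ and /j/): no rule targets it → [m].
/j/ (between /m/ and /o/): no rule targets it → [j].
/o/ (between /j/ and /b/): rule 3 targets it, but not before a nasal consonant → unchanged [o].
Rule 2 applies to /b/ (between /o/ and /u/: immediately after a vowel) → [β].
/u/ (word-final): rule 3 targets it, but not before a nasal consonant → unchanged [u].

[iɫbĩmẽmjoβu]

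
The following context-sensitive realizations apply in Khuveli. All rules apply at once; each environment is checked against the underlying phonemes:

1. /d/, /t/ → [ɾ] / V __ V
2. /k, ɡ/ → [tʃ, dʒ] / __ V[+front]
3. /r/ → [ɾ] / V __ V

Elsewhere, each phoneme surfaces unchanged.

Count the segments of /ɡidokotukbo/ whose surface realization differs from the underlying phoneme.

Segments that undergo a rule: /ɡ/ → [dʒ] (rule 2); /d/ → [ɾ] (rule 1); /t/ → [ɾ] (rule 1).
All other segments surface unchanged.

3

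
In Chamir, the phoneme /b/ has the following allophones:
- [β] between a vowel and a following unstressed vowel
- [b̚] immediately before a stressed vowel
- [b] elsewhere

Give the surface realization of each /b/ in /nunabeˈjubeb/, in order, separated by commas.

[β], [β], [b]

Occurrence 1 (position 5): between a vowel and a following unstressed vowel → [β].
Occurrence 2 (position 9): between a vowel and a following unstressed vowel → [β].
Occurrence 3 (position 11): no conditioning environment matches → elsewhere allophone [b].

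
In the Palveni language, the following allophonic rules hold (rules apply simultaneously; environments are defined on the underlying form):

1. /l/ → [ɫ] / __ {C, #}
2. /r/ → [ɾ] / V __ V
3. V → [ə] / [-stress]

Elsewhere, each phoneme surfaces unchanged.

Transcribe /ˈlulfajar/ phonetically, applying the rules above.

/l/ (word-initial): rule 1 targets it, but not word-finally or immediately before a consonant → unchanged [l].
/u/ (between /l/ and /l/) is in the target of rule 3 but the environment (in an unstressed syllable) is not met → [u].
Rule 1 applies to /l/ (between /u/ and /f/: word-finally or immediately before a consonant) → [ɫ].
/a/ meets the environment for rule 3 (in an unstressed syllable) → [ə].
/a/ — between /j/ and /r/, in an unstressed syllable — surfaces as [ə] (rule 3).
/r/ (word-final) fails the environment for rule 2, so it stays [r].

[ˈluɫfəjər]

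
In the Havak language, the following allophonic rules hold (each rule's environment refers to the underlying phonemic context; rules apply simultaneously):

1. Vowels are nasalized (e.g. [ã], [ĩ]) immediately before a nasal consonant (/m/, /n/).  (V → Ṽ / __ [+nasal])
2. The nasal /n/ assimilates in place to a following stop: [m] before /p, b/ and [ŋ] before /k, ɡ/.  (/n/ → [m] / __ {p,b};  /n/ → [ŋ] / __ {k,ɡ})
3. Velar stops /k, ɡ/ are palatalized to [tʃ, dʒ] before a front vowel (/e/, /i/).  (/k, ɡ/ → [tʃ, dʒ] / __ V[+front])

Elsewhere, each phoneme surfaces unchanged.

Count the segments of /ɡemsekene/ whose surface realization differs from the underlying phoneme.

4

Segments that undergo a rule: /ɡ/ → [dʒ] (rule 3); /e/ → [ẽ] (rule 1); /k/ → [tʃ] (rule 3); /e/ → [ẽ] (rule 1).
All other segments surface unchanged.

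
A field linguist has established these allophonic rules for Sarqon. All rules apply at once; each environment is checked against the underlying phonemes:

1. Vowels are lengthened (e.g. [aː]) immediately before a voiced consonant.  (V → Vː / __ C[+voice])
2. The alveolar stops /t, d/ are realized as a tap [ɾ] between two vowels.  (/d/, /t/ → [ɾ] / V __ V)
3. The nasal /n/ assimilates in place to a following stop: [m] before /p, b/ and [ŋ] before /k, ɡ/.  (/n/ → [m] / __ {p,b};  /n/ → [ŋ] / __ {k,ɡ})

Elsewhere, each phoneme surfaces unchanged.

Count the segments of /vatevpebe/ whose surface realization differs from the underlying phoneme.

3

Segments that undergo a rule: /t/ → [ɾ] (rule 2); /e/ → [eː] (rule 1); /e/ → [eː] (rule 1).
All other segments surface unchanged.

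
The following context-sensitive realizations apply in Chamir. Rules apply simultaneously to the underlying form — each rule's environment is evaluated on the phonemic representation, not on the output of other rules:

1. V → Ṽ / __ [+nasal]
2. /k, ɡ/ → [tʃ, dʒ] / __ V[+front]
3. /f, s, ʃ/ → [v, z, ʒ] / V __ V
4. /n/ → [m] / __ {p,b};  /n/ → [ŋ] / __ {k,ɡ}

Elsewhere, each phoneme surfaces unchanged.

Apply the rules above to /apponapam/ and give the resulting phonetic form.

[appõnapãm]

/a/ — word-initial; rule 1 does not apply here → [a].
/p/ (between /a/ and /p/): no rule targets it → [p].
/p/ (between /p/ and /o/) is unaffected → [p].
/o/ (between /p/ and /n/): before a nasal consonant, so rule 1 applies → [õ].
/n/ (between /o/ and /a/) fails the environment for rule 4, so it stays [n].
/a/ (between /n/ and /p/) fails the environment for rule 1, so it stays [a].
/p/ (between /a/ and /a/) is unaffected → [p].
/a/ — between /p/ and /m/, before a nasal consonant — surfaces as [ã] (rule 1).
/m/ — not in any rule's target class → [m].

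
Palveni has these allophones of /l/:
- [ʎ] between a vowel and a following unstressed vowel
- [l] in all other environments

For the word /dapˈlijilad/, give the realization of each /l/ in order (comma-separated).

[l], [ʎ]

Occurrence 1 (position 4): no conditioning environment matches → elsewhere allophone [l].
Occurrence 2 (position 8): between a vowel and a following unstressed vowel → [ʎ].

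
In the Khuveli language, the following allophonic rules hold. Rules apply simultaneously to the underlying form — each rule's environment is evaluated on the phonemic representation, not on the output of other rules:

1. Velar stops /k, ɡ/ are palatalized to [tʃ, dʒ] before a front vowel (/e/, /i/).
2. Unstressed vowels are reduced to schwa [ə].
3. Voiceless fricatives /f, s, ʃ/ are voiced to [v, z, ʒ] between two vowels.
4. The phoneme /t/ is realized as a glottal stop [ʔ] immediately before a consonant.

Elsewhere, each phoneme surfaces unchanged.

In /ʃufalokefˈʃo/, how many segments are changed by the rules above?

6

Segments that undergo a rule: /u/ → [ə] (rule 2); /f/ → [v] (rule 3); /a/ → [ə] (rule 2); /o/ → [ə] (rule 2); /k/ → [tʃ] (rule 1); /e/ → [ə] (rule 2).
All other segments surface unchanged.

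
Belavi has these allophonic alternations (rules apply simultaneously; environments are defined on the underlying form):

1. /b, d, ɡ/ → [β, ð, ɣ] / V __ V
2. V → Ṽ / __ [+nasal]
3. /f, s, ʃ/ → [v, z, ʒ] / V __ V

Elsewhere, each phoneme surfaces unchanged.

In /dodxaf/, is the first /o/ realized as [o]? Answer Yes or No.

/o/ (between /d/ and /d/) fails the environment for rule 2, so it stays [o].
The actual realization is [o], which matches [o].

Yes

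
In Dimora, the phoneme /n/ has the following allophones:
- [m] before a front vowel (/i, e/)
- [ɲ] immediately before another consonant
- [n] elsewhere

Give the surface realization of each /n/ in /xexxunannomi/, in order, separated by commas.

[n], [ɲ], [n]

Occurrence 1 (position 6): no conditioning environment matches → elsewhere allophone [n].
Occurrence 2 (position 8): immediately before another consonant → [ɲ].
Occurrence 3 (position 9): no conditioning environment matches → elsewhere allophone [n].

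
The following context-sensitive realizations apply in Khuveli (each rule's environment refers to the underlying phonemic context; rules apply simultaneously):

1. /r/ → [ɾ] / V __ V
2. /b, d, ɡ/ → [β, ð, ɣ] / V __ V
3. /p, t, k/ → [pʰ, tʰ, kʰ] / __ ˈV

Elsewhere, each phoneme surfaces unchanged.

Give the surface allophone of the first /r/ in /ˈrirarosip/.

/r/ (word-initial) fails the environment for rule 1, so it stays [r].

[r]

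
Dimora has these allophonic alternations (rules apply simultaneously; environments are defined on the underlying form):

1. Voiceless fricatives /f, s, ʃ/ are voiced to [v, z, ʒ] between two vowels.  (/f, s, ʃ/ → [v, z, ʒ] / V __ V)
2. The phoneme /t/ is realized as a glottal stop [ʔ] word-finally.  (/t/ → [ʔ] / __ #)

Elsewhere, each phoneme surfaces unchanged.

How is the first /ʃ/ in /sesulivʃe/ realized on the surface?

[ʃ]

/ʃ/ (between /v/ and /e/): rule 1 targets it, but not between two vowels → unchanged [ʃ].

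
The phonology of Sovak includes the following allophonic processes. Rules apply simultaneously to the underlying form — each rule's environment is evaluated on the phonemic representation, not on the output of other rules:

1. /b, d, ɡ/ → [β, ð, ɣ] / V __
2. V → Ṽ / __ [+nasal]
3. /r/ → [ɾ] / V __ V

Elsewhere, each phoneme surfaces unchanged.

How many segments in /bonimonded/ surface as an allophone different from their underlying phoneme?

4

Segments that undergo a rule: /o/ → [õ] (rule 2); /i/ → [ĩ] (rule 2); /o/ → [õ] (rule 2); /d/ → [ð] (rule 1).
All other segments surface unchanged.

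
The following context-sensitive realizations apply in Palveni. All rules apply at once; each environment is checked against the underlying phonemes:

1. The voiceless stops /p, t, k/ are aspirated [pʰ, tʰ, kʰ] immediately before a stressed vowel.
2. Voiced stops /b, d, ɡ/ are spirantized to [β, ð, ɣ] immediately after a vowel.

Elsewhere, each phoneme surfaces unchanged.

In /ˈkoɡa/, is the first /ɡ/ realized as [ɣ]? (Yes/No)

Yes

/ɡ/ — between /o/ and /a/, immediately after a vowel — surfaces as [ɣ] (rule 2).
The actual realization is [ɣ], which matches [ɣ].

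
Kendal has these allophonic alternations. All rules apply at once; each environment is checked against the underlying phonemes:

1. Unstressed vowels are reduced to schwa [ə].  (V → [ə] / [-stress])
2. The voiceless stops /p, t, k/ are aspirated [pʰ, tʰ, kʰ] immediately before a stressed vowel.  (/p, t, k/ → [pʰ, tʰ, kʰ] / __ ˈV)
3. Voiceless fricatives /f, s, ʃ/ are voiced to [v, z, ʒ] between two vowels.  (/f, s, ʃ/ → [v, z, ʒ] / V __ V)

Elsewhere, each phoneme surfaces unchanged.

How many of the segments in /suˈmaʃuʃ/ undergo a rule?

Segments that undergo a rule: /u/ → [ə] (rule 1); /ʃ/ → [ʒ] (rule 3); /u/ → [ə] (rule 1).
All other segments surface unchanged.

3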